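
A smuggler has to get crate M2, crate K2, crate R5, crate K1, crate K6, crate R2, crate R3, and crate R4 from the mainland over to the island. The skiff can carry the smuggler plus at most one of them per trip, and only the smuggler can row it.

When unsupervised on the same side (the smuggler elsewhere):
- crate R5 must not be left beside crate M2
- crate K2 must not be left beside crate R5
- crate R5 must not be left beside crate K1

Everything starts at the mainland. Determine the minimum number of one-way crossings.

Following every safe sequence of crossings from the start, the most of the 8 that can be at the island as the skiff arrives there on crossings 1, 3, 5, 7, 9, 11 is 1, 2, 3, 4, 5, 6 respectively; the best ever achieved is 6 of 8.
From crossing 13 on, no configuration arises that was not already reachable earlier: only 144 distinct safe configurations (who is on which side, and where the skiff is) can ever be reached, none of them has everyone across, and every continuation just revisits them. So no valid plan exists.

impossible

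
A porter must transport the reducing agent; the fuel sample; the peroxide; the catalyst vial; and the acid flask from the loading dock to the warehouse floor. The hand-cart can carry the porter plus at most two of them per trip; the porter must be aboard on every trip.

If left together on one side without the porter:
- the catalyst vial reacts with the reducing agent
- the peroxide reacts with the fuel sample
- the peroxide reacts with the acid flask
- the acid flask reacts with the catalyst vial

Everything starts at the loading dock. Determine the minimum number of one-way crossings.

7

Counting alone: the porter can take at most 2 across per trip to the warehouse floor, so moving all 5 needs at least 3 loaded trips out, with a return between consecutive ones — at least 5 crossings.
The safety rule pushes this higher. Following every safe sequence of crossings, the most of the 5 that can be at the warehouse floor as the hand-cart arrives there on crossing 5 is 4 — never all 5.
So no plan with fewer than 7 crossings exists, and this one achieves 7:
1. Porter goes to the warehouse floor with the catalyst vial and the peroxide.  [the loading dock: the acid flask, the fuel sample, the reducing agent | the warehouse floor: the catalyst vial, the peroxide]
2. Porter goes back to the loading dock alone.  [the loading dock: the acid flask, the fuel sample, the reducing agent | the warehouse floor: the catalyst vial, the peroxide]
3. Porter goes to the warehouse floor with the reducing agent.  [the loading dock: the acid flask, the fuel sample | the warehouse floor: the catalyst vial, the peroxide, the reducing agent]
4. Porter goes back to the loading dock with the catalyst vial.  [the loading dock: the acid flask, the catalyst vial, the fuel sample | the warehouse floor: the peroxide, the reducing agent]
5. Porter goes to the warehouse floor with the acid flask and the fuel sample.  [the loading dock: the catalyst vial | the warehouse floor: the acid flask, the fuel sample, the peroxide, the reducing agent]
6. Porter goes back to the loading dock with the peroxide.  [the loading dock: the catalyst vial, the peroxide | the warehouse floor: the acid flask, the fuel sample, the reducing agent]
7. Porter goes to the warehouse floor with the catalyst vial and the peroxide.  [the loading dock: — | the warehouse floor: the acid flask, the catalyst vial, the fuel sample, the peroxide, the reducing agent]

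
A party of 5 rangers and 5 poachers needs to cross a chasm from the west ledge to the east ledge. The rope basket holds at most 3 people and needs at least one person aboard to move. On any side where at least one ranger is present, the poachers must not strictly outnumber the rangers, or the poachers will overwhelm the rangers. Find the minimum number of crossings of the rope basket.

Counting alone: each trip to the east ledge takes at most 3 across and each return brings at least 1 back, so after t trips out (and t−1 returns) at most 3t − (t−1) of the 10 are across; that first reaches 10 at t = 5, so at least 9 crossings are needed.
The safety rule pushes this higher. Following every safe sequence of crossings, the most of the 10 that can be at the east ledge as the rope basket arrives there on crossing 9 is 9 — never all 10.
So no plan with fewer than 11 crossings exists, and this one achieves 11:
1. 2 poachers → the east ledge.  (the west ledge: 5R 3P; the east ledge: 0R 2P)
2. 1 poacher ← the west ledge.  (the west ledge: 5R 4P; the east ledge: 0R 1P)
3. 3 poachers → the east ledge.  (the west ledge: 5R 1P; the east ledge: 0R 4P)
4. 1 poacher ← the west ledge.  (the west ledge: 5R 2P; the east ledge: 0R 3P)
5. 3 rangers → the east ledge.  (the west ledge: 2R 2P; the east ledge: 3R 3P)
6. 1 ranger and 1 poacher ← the west ledge.  (the west ledge: 3R 3P; the east ledge: 2R 2P)
7. 3 rangers → the east ledge.  (the west ledge: 0R 3P; the east ledge: 5R 2P)
8. 1 poacher ← the west ledge.  (the west ledge: 0R 4P; the east ledge: 5R 1P)
9. 2 poachers → the east ledge.  (the west ledge: 0R 2P; the east ledge: 5R 3P)
10. 1 poacher ← the west ledge.  (the west ledge: 0R 3P; the east ledge: 5R 2P)
11. 3 poachers → the east ledge.  (the west ledge: 0R 0P; the east ledge: 5R 5P)

11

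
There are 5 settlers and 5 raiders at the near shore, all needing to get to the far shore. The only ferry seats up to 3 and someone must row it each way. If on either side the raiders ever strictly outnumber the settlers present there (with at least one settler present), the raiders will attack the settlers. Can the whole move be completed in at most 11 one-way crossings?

Yes

Yes — this plan uses 11 crossings (≤ 11):
1. 2 raiders → the far shore.  (the near shore: 5S 3R; the far shore: 0S 2R)
2. 1 raider ← the near shore.  (the near shore: 5S 4R; the far shore: 0S 1R)
3. 3 raiders → the far shore.  (the near shore: 5S 1R; the far shore: 0S 4R)
4. 1 raider ← the near shore.  (the near shore: 5S 2R; the far shore: 0S 3R)
5. 3 settlers → the far shore.  (the near shore: 2S 2R; the far shore: 3S 3R)
6. 1 settler and 1 raider ← the near shore.  (the near shore: 3S 3R; the far shore: 2S 2R)
7. 3 settlers → the far shore.  (the near shore: 0S 3R; the far shore: 5S 2R)
8. 1 raider ← the near shore.  (the near shore: 0S 4R; the far shore: 5S 1R)
9. 2 raiders → the far shore.  (the near shore: 0S 2R; the far shore: 5S 3R)
10. 1 raider ← the near shore.  (the near shore: 0S 3R; the far shore: 5S 2R)
11. 3 raiders → the far shore.  (the near shore: 0S 0R; the far shore: 5S 5R)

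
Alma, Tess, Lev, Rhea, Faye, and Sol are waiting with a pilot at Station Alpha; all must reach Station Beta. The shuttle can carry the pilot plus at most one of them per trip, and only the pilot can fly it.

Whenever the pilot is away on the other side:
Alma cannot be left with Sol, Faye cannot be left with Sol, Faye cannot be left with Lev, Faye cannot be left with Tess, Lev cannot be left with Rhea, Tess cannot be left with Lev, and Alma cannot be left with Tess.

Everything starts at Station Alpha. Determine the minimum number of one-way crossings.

impossible

Whatever the first load, the items left behind include a forbidden pair without the pilot. No opening move is safe, so no plan exists.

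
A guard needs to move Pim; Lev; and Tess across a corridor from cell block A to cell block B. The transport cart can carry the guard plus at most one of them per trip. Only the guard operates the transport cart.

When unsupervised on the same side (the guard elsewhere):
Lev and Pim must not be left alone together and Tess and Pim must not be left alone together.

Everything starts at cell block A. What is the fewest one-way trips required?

Counting alone: the guard can take at most 1 across per trip to cell block B, so moving all 3 needs at least 3 loaded trips out, with a return between consecutive ones — at least 5 crossings.
The safety rule pushes this higher. Following every safe sequence of crossings, the most of the 3 that can be at cell block B as the transport cart arrives there on crossing 5 is 2 — never all 3.
So no plan with fewer than 7 crossings exists, and this one achieves 7:
1. Guard goes to cell block B with Pim.
2. Guard goes back to cell block A alone.
3. Guard goes to cell block B with Lev.
4. Guard goes back to cell block A with Pim.
5. Guard goes to cell block B with Tess.
6. Guard goes back to cell block A alone.
7. Guard goes to cell block B with Pim.

7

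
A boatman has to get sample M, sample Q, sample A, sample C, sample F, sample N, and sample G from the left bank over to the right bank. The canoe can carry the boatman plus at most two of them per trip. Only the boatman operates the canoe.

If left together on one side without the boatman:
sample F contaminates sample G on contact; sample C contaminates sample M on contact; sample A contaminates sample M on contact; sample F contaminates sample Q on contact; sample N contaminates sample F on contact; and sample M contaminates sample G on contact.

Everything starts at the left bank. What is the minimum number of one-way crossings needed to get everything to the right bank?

9

Counting alone: the boatman can take at most 2 across per trip to the right bank, so moving all 7 needs at least 4 loaded trips out, with a return between consecutive ones — at least 7 crossings.
The safety rule pushes this higher. Following every safe sequence of crossings, the most of the 7 that can be at the right bank as the canoe arrives there on crossing 7 is 6 — never all 7.
So no plan with fewer than 9 crossings exists, and this one achieves 9:
1. Boatman goes to the right bank with sample F and sample M.
2. Boatman goes back to the left bank alone.
3. Boatman goes to the right bank with sample Q.
4. Boatman goes back to the left bank with sample F.
5. Boatman goes to the right bank with sample G and sample N.
6. Boatman goes back to the left bank with sample M.
7. Boatman goes to the right bank with sample A and sample C.
8. Boatman goes back to the left bank alone.
9. Boatman goes to the right bank with sample F and sample M.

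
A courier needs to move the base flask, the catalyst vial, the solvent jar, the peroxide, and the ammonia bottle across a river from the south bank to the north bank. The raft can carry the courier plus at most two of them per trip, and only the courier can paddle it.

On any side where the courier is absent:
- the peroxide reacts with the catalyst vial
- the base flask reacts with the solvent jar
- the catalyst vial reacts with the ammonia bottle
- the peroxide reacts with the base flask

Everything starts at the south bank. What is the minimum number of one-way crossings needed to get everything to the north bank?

Counting alone: the courier can take at most 2 across per trip to the north bank, so moving all 5 needs at least 3 loaded trips out, with a return between consecutive ones — at least 5 crossings.
The safety rule pushes this higher. Following every safe sequence of crossings, the most of the 5 that can be at the north bank as the raft arrives there on crossing 5 is 4 — never all 5.
So no plan with fewer than 7 crossings exists, and this one achieves 7:
1. Courier goes to the north bank with the base flask and the catalyst vial.
2. Courier goes back to the south bank alone.
3. Courier goes to the north bank with the solvent jar.
4. Courier goes back to the south bank with the base flask.
5. Courier goes to the north bank with the ammonia bottle and the peroxide.
6. Courier goes back to the south bank with the catalyst vial.
7. Courier goes to the north bank with the base flask and the catalyst vial.

7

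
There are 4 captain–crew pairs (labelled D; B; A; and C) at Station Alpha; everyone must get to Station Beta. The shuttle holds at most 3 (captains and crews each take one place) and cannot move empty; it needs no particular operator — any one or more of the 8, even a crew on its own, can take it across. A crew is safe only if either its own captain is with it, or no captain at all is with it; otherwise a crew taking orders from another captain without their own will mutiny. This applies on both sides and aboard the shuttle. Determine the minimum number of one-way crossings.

9

Counting alone: each trip to Station Beta takes at most 3 across and each return brings at least 1 back, so after t trips out (and t−1 returns) at most 3t − (t−1) of the 8 are across; that first reaches 8 at t = 4, so at least 7 crossings are needed.
The safety rule pushes this higher. Following every safe sequence of crossings, the most of the 8 that can be at Station Beta as the shuttle arrives there on crossing 7 is 7 — never all 8.
So no plan with fewer than 9 crossings exists, and this one achieves 9:
1. captain D and crew D cross → Station Beta.
2. captain D crosses ← Station Alpha.
3. captain B, captain D, and crew B cross → Station Beta.
4. captain D and crew D cross ← Station Alpha.
5. captain A, captain C, and captain D cross → Station Beta.
6. crew B crosses ← Station Alpha.
7. crew B and crew D cross → Station Beta.
8. crew D crosses ← Station Alpha.
9. crew A, crew C, and crew D cross → Station Beta.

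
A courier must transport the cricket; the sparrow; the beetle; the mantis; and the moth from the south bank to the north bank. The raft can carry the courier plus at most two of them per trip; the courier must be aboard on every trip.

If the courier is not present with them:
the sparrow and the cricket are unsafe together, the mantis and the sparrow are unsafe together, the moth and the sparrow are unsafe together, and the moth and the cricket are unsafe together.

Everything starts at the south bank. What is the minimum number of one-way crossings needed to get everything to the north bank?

7

Counting alone: the courier can take at most 2 across per trip to the north bank, so moving all 5 needs at least 3 loaded trips out, with a return between consecutive ones — at least 5 crossings.
The safety rule pushes this higher. Following every safe sequence of crossings, the most of the 5 that can be at the north bank as the raft arrives there on crossing 5 is 4 — never all 5.
So no plan with fewer than 7 crossings exists, and this one achieves 7:
1. Courier goes to the north bank with the cricket and the sparrow.
2. Courier goes back to the south bank with the cricket.
3. Courier goes to the north bank with the beetle and the cricket.
4. Courier goes back to the south bank with the cricket.
5. Courier goes to the north bank with the cricket and the mantis.
6. Courier goes back to the south bank with the sparrow.
7. Courier goes to the north bank with the moth and the sparrow.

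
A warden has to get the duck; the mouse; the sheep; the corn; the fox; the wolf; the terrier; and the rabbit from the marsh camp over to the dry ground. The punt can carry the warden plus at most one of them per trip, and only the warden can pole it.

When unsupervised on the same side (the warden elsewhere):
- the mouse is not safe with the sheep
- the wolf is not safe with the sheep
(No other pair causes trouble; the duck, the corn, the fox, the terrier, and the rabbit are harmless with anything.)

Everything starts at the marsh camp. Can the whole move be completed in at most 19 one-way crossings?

Yes — this plan uses 17 crossings (≤ 19):
1. Warden goes to the dry ground with the sheep.  [the marsh camp: the corn, the duck, the fox, the mouse, the rabbit, the terrier, the wolf | the dry ground: the sheep]
2. Warden goes back to the marsh camp alone.  [the marsh camp: the corn, the duck, the fox, the mouse, the rabbit, the terrier, the wolf | the dry ground: the sheep]
3. Warden goes to the dry ground with the duck.  [the marsh camp: the corn, the fox, the mouse, the rabbit, the terrier, the wolf | the dry ground: the duck, the sheep]
4. Warden goes back to the marsh camp alone.  [the marsh camp: the corn, the fox, the mouse, the rabbit, the terrier, the wolf | the dry ground: the duck, the sheep]
5. Warden goes to the dry ground with the mouse.  [the marsh camp: the corn, the fox, the rabbit, the terrier, the wolf | the dry ground: the duck, the mouse, the sheep]
6. Warden goes back to the marsh camp with the sheep.  [the marsh camp: the corn, the fox, the rabbit, the sheep, the terrier, the wolf | the dry ground: the duck, the mouse]
7. Warden goes to the dry ground with the wolf.  [the marsh camp: the corn, the fox, the rabbit, the sheep, the terrier | the dry ground: the duck, the mouse, the wolf]
8. Warden goes back to the marsh camp alone.  [the marsh camp: the corn, the fox, the rabbit, the sheep, the terrier | the dry ground: the duck, the mouse, the wolf]
9. Warden goes to the dry ground with the corn.  [the marsh camp: the fox, the rabbit, the sheep, the terrier | the dry ground: the corn, the duck, the mouse, the wolf]
10. Warden goes back to the marsh camp alone.  [the marsh camp: the fox, the rabbit, the sheep, the terrier | the dry ground: the corn, the duck, the mouse, the wolf]
11. Warden goes to the dry ground with the fox.  [the marsh camp: the rabbit, the sheep, the terrier | the dry ground: the corn, the duck, the fox, the mouse, the wolf]
12. Warden goes back to the marsh camp alone.  [the marsh camp: the rabbit, the sheep, the terrier | the dry ground: the corn, the duck, the fox, the mouse, the wolf]
13. Warden goes to the dry ground with the terrier.  [the marsh camp: the rabbit, the sheep | the dry ground: the corn, the duck, the fox, the mouse, the terrier, the wolf]
14. Warden goes back to the marsh camp alone.  [the marsh camp: the rabbit, the sheep | the dry ground: the corn, the duck, the fox, the mouse, the terrier, the wolf]
15. Warden goes to the dry ground with the rabbit.  [the marsh camp: the sheep | the dry ground: the corn, the duck, the fox, the mouse, the rabbit, the terrier, the wolf]
16. Warden goes back to the marsh camp alone.  [the marsh camp: the sheep | the dry ground: the corn, the duck, the fox, the mouse, the rabbit, the terrier, the wolf]
17. Warden goes to the dry ground with the sheep.  [the marsh camp: — | the dry ground: the corn, the duck, the fox, the mouse, the rabbit, the sheep, the terrier, the wolf]

Yes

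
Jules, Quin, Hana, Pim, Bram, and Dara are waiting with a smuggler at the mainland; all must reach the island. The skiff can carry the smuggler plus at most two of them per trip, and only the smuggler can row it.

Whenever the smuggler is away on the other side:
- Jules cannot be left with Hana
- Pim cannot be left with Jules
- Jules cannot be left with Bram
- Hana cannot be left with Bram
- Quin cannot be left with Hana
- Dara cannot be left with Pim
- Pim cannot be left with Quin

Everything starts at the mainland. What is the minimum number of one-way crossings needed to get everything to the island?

Whatever the first load, the items left behind include a forbidden pair without the smuggler. No opening move is safe, so no plan exists.

impossible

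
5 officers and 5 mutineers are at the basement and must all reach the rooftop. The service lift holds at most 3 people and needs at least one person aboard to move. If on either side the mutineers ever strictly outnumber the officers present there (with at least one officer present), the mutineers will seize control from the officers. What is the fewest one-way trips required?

Counting alone: each trip to the rooftop takes at most 3 across and each return brings at least 1 back, so after t trips out (and t−1 returns) at most 3t − (t−1) of the 10 are across; that first reaches 10 at t = 5, so at least 9 crossings are needed.
The safety rule pushes this higher. Following every safe sequence of crossings, the most of the 10 that can be at the rooftop as the service lift arrives there on crossing 9 is 9 — never all 10.
So no plan with fewer than 11 crossings exists, and this one achieves 11:
1. 2 mutineers → the rooftop.  (the basement: 5O 3M; the rooftop: 0O 2M)
2. 1 mutineer ← the basement.  (the basement: 5O 4M; the rooftop: 0O 1M)
3. 3 mutineers → the rooftop.  (the basement: 5O 1M; the rooftop: 0O 4M)
4. 1 mutineer ← the basement.  (the basement: 5O 2M; the rooftop: 0O 3M)
5. 3 officers → the rooftop.  (the basement: 2O 2M; the rooftop: 3O 3M)
6. 1 officer and 1 mutineer ← the basement.  (the basement: 3O 3M; the rooftop: 2O 2M)
7. 3 officers → the rooftop.  (the basement: 0O 3M; the rooftop: 5O 2M)
8. 1 mutineer ← the basement.  (the basement: 0O 4M; the rooftop: 5O 1M)
9. 2 mutineers → the rooftop.  (the basement: 0O 2M; the rooftop: 5O 3M)
10. 1 mutineer ← the basement.  (the basement: 0O 3M; the rooftop: 5O 2M)
11. 3 mutineers → the rooftop.  (the basement: 0O 0M; the rooftop: 5O 5M)

11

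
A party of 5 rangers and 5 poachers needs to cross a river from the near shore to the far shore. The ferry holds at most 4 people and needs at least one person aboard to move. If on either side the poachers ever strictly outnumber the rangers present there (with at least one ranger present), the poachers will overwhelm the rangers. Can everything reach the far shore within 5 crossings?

Counting alone: each trip to the far shore takes at most 4 across and each return brings at least 1 back, so after t trips out (and t−1 returns) at most 4t − (t−1) of the 10 are across; that first reaches 10 at t = 3, so at least 5 crossings are needed.
The safety rule pushes this higher. Following every safe sequence of crossings, the most of the 10 that can be at the far shore as the ferry arrives there on crossing 5 is 9 — never all 10.
So the move cannot be finished within 5 crossings. (The shortest complete plan takes 7:)
1. 2 poachers → the far shore.  (the near shore: 5R 3P; the far shore: 0R 2P)
2. 1 poacher ← the near shore.  (the near shore: 5R 4P; the far shore: 0R 1P)
3. 4 poachers → the far shore.  (the near shore: 5R 0P; the far shore: 0R 5P)
4. 1 poacher ← the near shore.  (the near shore: 5R 1P; the far shore: 0R 4P)
5. 4 rangers → the far shore.  (the near shore: 1R 1P; the far shore: 4R 4P)
6. 1 ranger and 1 poacher ← the near shore.  (the near shore: 2R 2P; the far shore: 3R 3P)
7. 2 rangers and 2 poachers → the far shore.  (the near shore: 0R 0P; the far shore: 5R 5P)

No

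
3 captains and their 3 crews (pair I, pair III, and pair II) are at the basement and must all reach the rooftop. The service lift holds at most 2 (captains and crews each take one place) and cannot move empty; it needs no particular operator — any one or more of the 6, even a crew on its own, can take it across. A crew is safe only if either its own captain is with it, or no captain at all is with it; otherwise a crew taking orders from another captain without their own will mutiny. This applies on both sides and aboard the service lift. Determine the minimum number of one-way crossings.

Counting alone: each trip to the rooftop takes at most 2 across and each return brings at least 1 back, so after t trips out (and t−1 returns) at most 2t − (t−1) of the 6 are across; that first reaches 6 at t = 5, so at least 9 crossings are needed.
The safety rule pushes this higher. Following every safe sequence of crossings, the most of the 6 that can be at the rooftop as the service lift arrives there on crossing 9 is 5 — never all 6.
So no plan with fewer than 11 crossings exists, and this one achieves 11:
1. captain I and crew I cross → the rooftop.
2. captain I crosses ← the basement.
3. crew II and crew III cross → the rooftop.
4. crew I crosses ← the basement.
5. captain II and captain III cross → the rooftop.
6. captain III and crew III cross ← the basement.
7. captain I and captain III cross → the rooftop.
8. crew II crosses ← the basement.
9. crew I and crew III cross → the rooftop.
10. captain II crosses ← the basement.
11. captain II and crew II cross → the rooftop.

11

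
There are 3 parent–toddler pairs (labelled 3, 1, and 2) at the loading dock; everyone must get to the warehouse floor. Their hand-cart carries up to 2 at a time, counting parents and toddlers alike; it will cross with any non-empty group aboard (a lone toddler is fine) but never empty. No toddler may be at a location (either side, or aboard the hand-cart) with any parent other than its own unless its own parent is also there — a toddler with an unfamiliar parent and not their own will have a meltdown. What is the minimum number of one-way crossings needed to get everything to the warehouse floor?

Counting alone: each trip to the warehouse floor takes at most 2 across and each return brings at least 1 back, so after t trips out (and t−1 returns) at most 2t − (t−1) of the 6 are across; that first reaches 6 at t = 5, so at least 9 crossings are needed.
The safety rule pushes this higher. Following every safe sequence of crossings, the most of the 6 that can be at the warehouse floor as the hand-cart arrives there on crossing 9 is 5 — never all 6.
So no plan with fewer than 11 crossings exists, and this one achieves 11:
1. parent 3 and toddler 3 cross → the warehouse floor.
2. parent 3 crosses ← the loading dock.
3. toddler 1 and toddler 2 cross → the warehouse floor.
4. toddler 3 crosses ← the loading dock.
5. parent 1 and parent 2 cross → the warehouse floor.
6. parent 1 and toddler 1 cross ← the loading dock.
7. parent 1 and parent 3 cross → the warehouse floor.
8. toddler 2 crosses ← the loading dock.
9. toddler 1 and toddler 3 cross → the warehouse floor.
10. parent 2 crosses ← the loading dock.
11. parent 2 and toddler 2 cross → the warehouse floor.

11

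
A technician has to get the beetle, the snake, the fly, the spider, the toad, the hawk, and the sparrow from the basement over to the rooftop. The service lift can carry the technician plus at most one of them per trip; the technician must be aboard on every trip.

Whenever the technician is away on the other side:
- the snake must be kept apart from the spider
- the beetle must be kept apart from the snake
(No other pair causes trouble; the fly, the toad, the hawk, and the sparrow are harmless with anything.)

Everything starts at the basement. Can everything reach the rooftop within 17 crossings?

Yes — this plan uses 15 crossings (≤ 17):
1. Technician goes to the rooftop with the snake.
2. Technician goes back to the basement alone.
3. Technician goes to the rooftop with the beetle.
4. Technician goes back to the basement with the snake.
5. Technician goes to the rooftop with the spider.
6. Technician goes back to the basement alone.
7. Technician goes to the rooftop with the fly.
8. Technician goes back to the basement alone.
9. Technician goes to the rooftop with the toad.
10. Technician goes back to the basement alone.
11. Technician goes to the rooftop with the hawk.
12. Technician goes back to the basement alone.
13. Technician goes to the rooftop with the sparrow.
14. Technician goes back to the basement alone.
15. Technician goes to the rooftop with the snake.

Yes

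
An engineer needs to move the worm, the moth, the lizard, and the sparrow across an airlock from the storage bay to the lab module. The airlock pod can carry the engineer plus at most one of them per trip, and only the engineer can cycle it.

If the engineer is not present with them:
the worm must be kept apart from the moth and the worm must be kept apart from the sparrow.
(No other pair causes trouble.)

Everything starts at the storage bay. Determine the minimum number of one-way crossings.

9

Counting alone: the engineer can take at most 1 across per trip to the lab module, so moving all 4 needs at least 4 loaded trips out, with a return between consecutive ones — at least 7 crossings.
The safety rule pushes this higher. Following every safe sequence of crossings, the most of the 4 that can be at the lab module as the airlock pod arrives there on crossing 7 is 3 — never all 4.
So no plan with fewer than 9 crossings exists, and this one achieves 9:
1. Engineer goes to the lab module with the worm.  [the storage bay: the lizard, the moth, the sparrow | the lab module: the worm]
2. Engineer goes back to the storage bay alone.  [the storage bay: the lizard, the moth, the sparrow | the lab module: the worm]
3. Engineer goes to the lab module with the moth.  [the storage bay: the lizard, the sparrow | the lab module: the moth, the worm]
4. Engineer goes back to the storage bay with the worm.  [the storage bay: the lizard, the sparrow, the worm | the lab module: the moth]
5. Engineer goes to the lab module with the sparrow.  [the storage bay: the lizard, the worm | the lab module: the moth, the sparrow]
6. Engineer goes back to the storage bay alone.  [the storage bay: the lizard, the worm | the lab module: the moth, the sparrow]
7. Engineer goes to the lab module with the lizard.  [the storage bay: the worm | the lab module: the lizard, the moth, the sparrow]
8. Engineer goes back to the storage bay alone.  [the storage bay: the worm | the lab module: the lizard, the moth, the sparrow]
9. Engineer goes to the lab module with the worm.  [the storage bay: — | the lab module: the lizard, the moth, the sparrow, the worm]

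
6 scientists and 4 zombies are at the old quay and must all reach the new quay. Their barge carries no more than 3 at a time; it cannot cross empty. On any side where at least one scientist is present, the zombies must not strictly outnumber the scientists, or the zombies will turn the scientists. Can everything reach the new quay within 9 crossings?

Yes

Yes — this plan uses 9 crossings (≤ 9):
1. 2 zombies → the new quay.  (the old quay: 6S 2Z; the new quay: 0S 2Z)
2. 1 zombie ← the old quay.  (the old quay: 6S 3Z; the new quay: 0S 1Z)
3. 3 zombies → the new quay.  (the old quay: 6S 0Z; the new quay: 0S 4Z)
4. 1 zombie ← the old quay.  (the old quay: 6S 1Z; the new quay: 0S 3Z)
5. 3 scientists → the new quay.  (the old quay: 3S 1Z; the new quay: 3S 3Z)
6. 1 zombie ← the old quay.  (the old quay: 3S 2Z; the new quay: 3S 2Z)
7. 1 scientist and 2 zombies → the new quay.  (the old quay: 2S 0Z; the new quay: 4S 4Z)
8. 1 zombie ← the old quay.  (the old quay: 2S 1Z; the new quay: 4S 3Z)
9. 2 scientists and 1 zombie → the new quay.  (the old quay: 0S 0Z; the new quay: 6S 4Z)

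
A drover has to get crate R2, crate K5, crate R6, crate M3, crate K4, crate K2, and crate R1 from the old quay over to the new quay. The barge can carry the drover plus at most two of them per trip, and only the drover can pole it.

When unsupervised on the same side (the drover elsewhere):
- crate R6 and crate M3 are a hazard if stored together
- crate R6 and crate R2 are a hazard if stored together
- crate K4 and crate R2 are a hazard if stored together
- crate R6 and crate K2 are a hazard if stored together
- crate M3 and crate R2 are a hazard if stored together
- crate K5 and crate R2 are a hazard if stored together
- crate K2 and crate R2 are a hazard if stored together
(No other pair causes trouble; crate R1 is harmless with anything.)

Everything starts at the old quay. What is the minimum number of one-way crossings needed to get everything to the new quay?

11

Counting alone: the drover can take at most 2 across per trip to the new quay, so moving all 7 needs at least 4 loaded trips out, with a return between consecutive ones — at least 7 crossings.
The safety rule pushes this higher. Following every safe sequence of crossings, the most of the 7 that can be at the new quay as the barge arrives there on crossings 7, 9 is 5, 6 respectively — never all 7.
So no plan with fewer than 11 crossings exists, and this one achieves 11:
1. Drover goes to the new quay with crate R2 and crate R6.  [the old quay: crate K2, crate K4, crate K5, crate M3, crate R1 | the new quay: crate R2, crate R6]
2. Drover goes back to the old quay with crate R2.  [the old quay: crate K2, crate K4, crate K5, crate M3, crate R1, crate R2 | the new quay: crate R6]
3. Drover goes to the new quay with crate K5 and crate R2.  [the old quay: crate K2, crate K4, crate M3, crate R1 | the new quay: crate K5, crate R2, crate R6]
4. Drover goes back to the old quay with crate R2.  [the old quay: crate K2, crate K4, crate M3, crate R1, crate R2 | the new quay: crate K5, crate R6]
5. Drover goes to the new quay with crate K4 and crate R2.  [the old quay: crate K2, crate M3, crate R1 | the new quay: crate K4, crate K5, crate R2, crate R6]
6. Drover goes back to the old quay with crate R2.  [the old quay: crate K2, crate M3, crate R1, crate R2 | the new quay: crate K4, crate K5, crate R6]
7. Drover goes to the new quay with crate R1 and crate R2.  [the old quay: crate K2, crate M3 | the new quay: crate K4, crate K5, crate R1, crate R2, crate R6]
8. Drover goes back to the old quay with crate R2.  [the old quay: crate K2, crate M3, crate R2 | the new quay: crate K4, crate K5, crate R1, crate R6]
9. Drover goes to the new quay with crate K2 and crate M3.  [the old quay: crate R2 | the new quay: crate K2, crate K4, crate K5, crate M3, crate R1, crate R6]
10. Drover goes back to the old quay with crate R6.  [the old quay: crate R2, crate R6 | the new quay: crate K2, crate K4, crate K5, crate M3, crate R1]
11. Drover goes to the new quay with crate R2 and crate R6.  [the old quay: — | the new quay: crate K2, crate K4, crate K5, crate M3, crate R1, crate R2, crate R6]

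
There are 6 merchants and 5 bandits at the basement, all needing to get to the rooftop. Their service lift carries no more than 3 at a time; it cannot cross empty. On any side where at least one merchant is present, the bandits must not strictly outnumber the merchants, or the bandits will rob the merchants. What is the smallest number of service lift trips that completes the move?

Counting alone: each trip to the rooftop takes at most 3 across and each return brings at least 1 back, so after t trips out (and t−1 returns) at most 3t − (t−1) of the 11 are across; that first reaches 11 at t = 5, so at least 9 crossings are needed.
The plan below uses exactly 9 crossings, so it is optimal:
1. 3 bandits → the rooftop.  (the basement: 6M 2B; the rooftop: 0M 3B)
2. 1 bandit ← the basement.  (the basement: 6M 3B; the rooftop: 0M 2B)
3. 3 merchants → the rooftop.  (the basement: 3M 3B; the rooftop: 3M 2B)
4. 1 merchant ← the basement.  (the basement: 4M 3B; the rooftop: 2M 2B)
5. 2 merchants and 1 bandit → the rooftop.  (the basement: 2M 2B; the rooftop: 4M 3B)
6. 1 merchant ← the basement.  (the basement: 3M 2B; the rooftop: 3M 3B)
7. 2 merchants and 1 bandit → the rooftop.  (the basement: 1M 1B; the rooftop: 5M 4B)
8. 1 merchant ← the basement.  (the basement: 2M 1B; the rooftop: 4M 4B)
9. 2 merchants and 1 bandit → the rooftop.  (the basement: 0M 0B; the rooftop: 6M 5B)

9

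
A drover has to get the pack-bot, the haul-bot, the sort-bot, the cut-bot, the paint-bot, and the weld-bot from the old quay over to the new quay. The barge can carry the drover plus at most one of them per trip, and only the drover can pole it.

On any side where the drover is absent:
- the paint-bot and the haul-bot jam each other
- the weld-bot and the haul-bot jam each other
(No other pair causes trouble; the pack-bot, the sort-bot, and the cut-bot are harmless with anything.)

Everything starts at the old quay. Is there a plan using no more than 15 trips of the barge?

Yes — this plan uses 13 crossings (≤ 15):
1. Drover goes to the new quay with the haul-bot.  [the old quay: the cut-bot, the pack-bot, the paint-bot, the sort-bot, the weld-bot | the new quay: the haul-bot]
2. Drover goes back to the old quay alone.  [the old quay: the cut-bot, the pack-bot, the paint-bot, the sort-bot, the weld-bot | the new quay: the haul-bot]
3. Drover goes to the new quay with the pack-bot.  [the old quay: the cut-bot, the paint-bot, the sort-bot, the weld-bot | the new quay: the haul-bot, the pack-bot]
4. Drover goes back to the old quay alone.  [the old quay: the cut-bot, the paint-bot, the sort-bot, the weld-bot | the new quay: the haul-bot, the pack-bot]
5. Drover goes to the new quay with the sort-bot.  [the old quay: the cut-bot, the paint-bot, the weld-bot | the new quay: the haul-bot, the pack-bot, the sort-bot]
6. Drover goes back to the old quay alone.  [the old quay: the cut-bot, the paint-bot, the weld-bot | the new quay: the haul-bot, the pack-bot, the sort-bot]
7. Drover goes to the new quay with the cut-bot.  [the old quay: the paint-bot, the weld-bot | the new quay: the cut-bot, the haul-bot, the pack-bot, the sort-bot]
8. Drover goes back to the old quay alone.  [the old quay: the paint-bot, the weld-bot | the new quay: the cut-bot, the haul-bot, the pack-bot, the sort-bot]
9. Drover goes to the new quay with the paint-bot.  [the old quay: the weld-bot | the new quay: the cut-bot, the haul-bot, the pack-bot, the paint-bot, the sort-bot]
10. Drover goes back to the old quay with the haul-bot.  [the old quay: the haul-bot, the weld-bot | the new quay: the cut-bot, the pack-bot, the paint-bot, the sort-bot]
11. Drover goes to the new quay with the weld-bot.  [the old quay: the haul-bot | the new quay: the cut-bot, the pack-bot, the paint-bot, the sort-bot, the weld-bot]
12. Drover goes back to the old quay alone.  [the old quay: the haul-bot | the new quay: the cut-bot, the pack-bot, the paint-bot, the sort-bot, the weld-bot]
13. Drover goes to the new quay with the haul-bot.  [the old quay: — | the new quay: the cut-bot, the haul-bot, the pack-bot, the paint-bot, the sort-bot, the weld-bot]

Yes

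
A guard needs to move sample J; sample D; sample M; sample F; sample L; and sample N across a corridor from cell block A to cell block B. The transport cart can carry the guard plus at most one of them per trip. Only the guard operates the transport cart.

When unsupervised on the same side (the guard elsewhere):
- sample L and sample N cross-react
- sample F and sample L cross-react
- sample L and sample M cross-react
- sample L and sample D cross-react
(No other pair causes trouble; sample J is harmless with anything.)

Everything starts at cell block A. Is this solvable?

Following every safe sequence of crossings from the start, the most of the 6 that can be at cell block B as the transport cart arrives there on crossings 1, 3, 5 is 1, 2, 3 respectively; the best ever achieved is 3 of 6.
From crossing 7 on, no configuration arises that was not already reachable earlier: only 22 distinct safe configurations (who is on which side, and where the transport cart is) can ever be reached, none of them has everyone across, and every continuation just revisits them. So no valid plan exists.

No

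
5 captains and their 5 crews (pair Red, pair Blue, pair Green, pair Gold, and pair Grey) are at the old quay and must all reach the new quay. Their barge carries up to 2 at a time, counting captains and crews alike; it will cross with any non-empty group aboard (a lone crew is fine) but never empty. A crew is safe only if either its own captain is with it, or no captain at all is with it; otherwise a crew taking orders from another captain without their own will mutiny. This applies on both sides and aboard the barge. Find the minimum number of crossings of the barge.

Following every safe sequence of crossings from the start, the most of the 10 that can be at the new quay as the barge arrives there on crossings 1, 3, 5, 7 is 2, 3, 4, 5 respectively; the best ever achieved is 5 of 10.
From crossing 9 on, no configuration arises that was not already reachable earlier: only 82 distinct safe configurations (who is on which side, and where the barge is) can ever be reached, none of them has everyone across, and every continuation just revisits them. So no valid plan exists.

impossible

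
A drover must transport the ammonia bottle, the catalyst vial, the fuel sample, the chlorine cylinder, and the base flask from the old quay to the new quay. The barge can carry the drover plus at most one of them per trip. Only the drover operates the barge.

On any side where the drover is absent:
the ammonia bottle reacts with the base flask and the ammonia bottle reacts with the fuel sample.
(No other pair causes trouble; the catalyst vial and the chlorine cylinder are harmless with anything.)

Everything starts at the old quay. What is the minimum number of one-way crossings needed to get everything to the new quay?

11

Counting alone: the drover can take at most 1 across per trip to the new quay, so moving all 5 needs at least 5 loaded trips out, with a return between consecutive ones — at least 9 crossings.
The safety rule pushes this higher. Following every safe sequence of crossings, the most of the 5 that can be at the new quay as the barge arrives there on crossing 9 is 4 — never all 5.
So no plan with fewer than 11 crossings exists, and this one achieves 11:
1. Drover goes to the new quay with the ammonia bottle.
2. Drover goes back to the old quay alone.
3. Drover goes to the new quay with the catalyst vial.
4. Drover goes back to the old quay alone.
5. Drover goes to the new quay with the fuel sample.
6. Drover goes back to the old quay with the ammonia bottle.
7. Drover goes to the new quay with the base flask.
8. Drover goes back to the old quay alone.
9. Drover goes to the new quay with the chlorine cylinder.
10. Drover goes back to the old quay alone.
11. Drover goes to the new quay with the ammonia bottle.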